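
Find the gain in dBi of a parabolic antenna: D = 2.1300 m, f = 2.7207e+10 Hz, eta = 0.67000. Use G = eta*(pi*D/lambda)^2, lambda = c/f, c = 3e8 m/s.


lambda = c / f = 3.0000e+08 / 2.7207e+10 = 0.01102657 m
G_linear = 0.67000 * (pi * 2.1300 / 0.01102657)^2 = 246747.6
G_dBi = 10 * log10(246747.6) = 53.92 dBi

53.92 dBi


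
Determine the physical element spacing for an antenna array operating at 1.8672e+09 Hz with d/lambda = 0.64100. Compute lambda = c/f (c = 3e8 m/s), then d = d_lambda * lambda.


lambda = c / f = 3.0000e+08 / 1.8672e+09 = 0.1606684 m
d = 0.64100 * 0.1606684 = 0.1030 m

0.1030 m


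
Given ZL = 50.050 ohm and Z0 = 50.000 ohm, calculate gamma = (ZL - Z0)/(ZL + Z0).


gamma = (50.050 - 50.000) / (50.050 + 50.000) = 4.998e-04

4.998e-04


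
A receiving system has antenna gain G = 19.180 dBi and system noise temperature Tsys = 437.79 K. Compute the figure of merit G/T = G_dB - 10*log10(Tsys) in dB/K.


G/T = 19.180 - 10*log10(437.79) = 19.180 - 26.41266 = -7.233 dB/K

-7.233 dB/K


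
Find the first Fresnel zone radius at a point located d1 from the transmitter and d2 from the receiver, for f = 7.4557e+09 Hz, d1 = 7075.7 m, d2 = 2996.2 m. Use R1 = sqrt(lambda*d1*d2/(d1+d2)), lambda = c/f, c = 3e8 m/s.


lambda = c / f = 3.0000e+08 / 7.4557e+09 = 0.04023767 m
R1 = sqrt(0.04023767 * 7075.7 * 2996.2 / (7075.7 + 2996.2)) = 9.203 m

9.203 m


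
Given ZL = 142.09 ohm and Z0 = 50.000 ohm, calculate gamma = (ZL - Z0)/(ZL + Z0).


gamma = (142.09 - 50.000) / (142.09 + 50.000) = 0.4794

0.4794


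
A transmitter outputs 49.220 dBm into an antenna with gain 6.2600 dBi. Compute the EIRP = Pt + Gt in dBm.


EIRP = Pt + Gt = 49.220 + 6.2600 = 55.48 dBm

55.48 dBm


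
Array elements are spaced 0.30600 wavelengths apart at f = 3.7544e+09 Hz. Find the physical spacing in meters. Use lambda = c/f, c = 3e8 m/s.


lambda = c / f = 3.0000e+08 / 3.7544e+09 = 0.07990624 m
d = 0.30600 * 0.07990624 = 0.02445 m

0.02445 m


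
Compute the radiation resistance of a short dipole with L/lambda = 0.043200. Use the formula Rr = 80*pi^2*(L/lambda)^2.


Rr = 80 * pi^2 * (0.043200)^2 = 80 * 9.869604 * 1.866240e-03 = 1.474 ohm

1.474 ohm


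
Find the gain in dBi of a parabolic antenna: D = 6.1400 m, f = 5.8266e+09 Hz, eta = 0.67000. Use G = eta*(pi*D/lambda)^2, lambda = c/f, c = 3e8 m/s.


lambda = c / f = 3.0000e+08 / 5.8266e+09 = 0.05148800 m
G_linear = 0.67000 * (pi * 6.1400 / 0.05148800)^2 = 94037.10
G_dBi = 10 * log10(94037.10) = 49.73 dBi

49.73 dBi


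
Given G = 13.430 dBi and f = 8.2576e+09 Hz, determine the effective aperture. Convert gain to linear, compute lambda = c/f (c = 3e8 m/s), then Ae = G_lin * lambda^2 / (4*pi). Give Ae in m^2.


lambda = c / f = 3.0000e+08 / 8.2576e+09 = 0.03633017 m
G_linear = 10^(13.430/10) = 22.02926
Ae = G_linear * lambda^2 / (4*pi) = 22.02926 * 0.03633017^2 / (4*pi) = 2.314e-03 m^2

2.314e-03 m^2


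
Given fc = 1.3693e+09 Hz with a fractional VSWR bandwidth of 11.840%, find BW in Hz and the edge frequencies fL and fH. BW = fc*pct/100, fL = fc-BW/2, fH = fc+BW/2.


BW = 1.3693e+09 * 11.840/100 = 1.621251e+08 Hz
fL = 1.3693e+09 - 1.621251e+08/2 = 1.288e+09 Hz
fH = 1.3693e+09 + 1.621251e+08/2 = 1.450e+09 Hz

BW=1.621e+08 Hz, fL=1.288e+09 Hz, fH=1.450e+09 Hz


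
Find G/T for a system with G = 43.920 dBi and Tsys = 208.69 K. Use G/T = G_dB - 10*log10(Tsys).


G/T = 43.920 - 10*log10(208.69) = 43.920 - 23.19502 = 20.72 dB/K

20.72 dB/K


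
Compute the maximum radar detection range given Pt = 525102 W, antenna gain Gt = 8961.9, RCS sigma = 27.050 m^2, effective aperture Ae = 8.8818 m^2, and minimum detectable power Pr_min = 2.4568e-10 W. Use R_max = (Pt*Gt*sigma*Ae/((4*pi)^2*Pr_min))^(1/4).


R^4 = 525102*8961.9*27.050*8.8818 / ((4*pi)^2 * 2.4568e-10) = 2.914221e+19
R_max = 2.914221e+19^0.25 = 73473 m

73473 m


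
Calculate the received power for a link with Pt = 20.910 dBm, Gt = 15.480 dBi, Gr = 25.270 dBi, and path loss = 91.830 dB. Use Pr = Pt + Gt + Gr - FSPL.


Pr = 20.910 + 15.480 + 25.270 - 91.830 = -30.17 dBm

-30.17 dBm


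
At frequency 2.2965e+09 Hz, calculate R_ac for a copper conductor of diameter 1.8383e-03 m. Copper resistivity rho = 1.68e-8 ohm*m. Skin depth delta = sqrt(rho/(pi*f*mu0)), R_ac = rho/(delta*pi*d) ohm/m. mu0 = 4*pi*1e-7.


delta = sqrt(1.68e-8 / (pi * 2.2965e+09 * 4*pi*1e-7)) = 1.361261e-06 m
R_ac = 1.68e-8 / (1.361261e-06 * pi * 1.8383e-03) = 2.137 ohm/m

2.137 ohm/m


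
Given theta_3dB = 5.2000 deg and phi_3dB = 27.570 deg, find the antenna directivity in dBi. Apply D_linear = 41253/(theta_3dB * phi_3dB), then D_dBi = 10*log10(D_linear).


D_linear = 41253 / (5.2000 * 27.570) = 287.7501
D_dBi = 10 * log10(287.7501) = 24.59 dBi

24.59 dBi


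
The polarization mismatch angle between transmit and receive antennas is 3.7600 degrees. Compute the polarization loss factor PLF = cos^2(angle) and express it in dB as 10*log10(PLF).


PLF_linear = cos^2(3.7600 deg) = 0.9956996
PLF_dB = 10 * log10(0.9956996) = -0.01872 dB

-0.01872 dB


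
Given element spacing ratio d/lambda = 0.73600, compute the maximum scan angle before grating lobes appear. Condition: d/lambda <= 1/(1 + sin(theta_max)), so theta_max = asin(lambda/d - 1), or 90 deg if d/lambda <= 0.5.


lambda/d - 1 = 1/0.73600 - 1 = 0.3586957
theta_max = asin(0.3586957) = 21.02 deg

21.02 deg


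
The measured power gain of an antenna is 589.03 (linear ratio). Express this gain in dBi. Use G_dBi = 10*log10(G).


G_dBi = 10 * log10(589.03) = 27.70 dBi

27.70 dBi


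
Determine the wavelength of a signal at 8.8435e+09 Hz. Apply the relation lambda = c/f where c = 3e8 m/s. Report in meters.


lambda = c / f = 3.0000e+08 / 8.8435e+09 = 0.03392 m

0.03392 m


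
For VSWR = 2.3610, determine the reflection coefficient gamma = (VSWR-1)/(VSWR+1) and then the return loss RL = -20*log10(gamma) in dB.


gamma = (2.3610 - 1) / (2.3610 + 1) = 0.4049390
RL = -20 * log10(0.4049390) = 7.852 dB

7.852 dB


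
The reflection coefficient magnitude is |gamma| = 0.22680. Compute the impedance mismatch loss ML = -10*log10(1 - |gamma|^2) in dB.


ML = -10 * log10(1 - 0.22680^2) = -10 * log10(0.94856176) = 0.2293 dB

0.2293 dB


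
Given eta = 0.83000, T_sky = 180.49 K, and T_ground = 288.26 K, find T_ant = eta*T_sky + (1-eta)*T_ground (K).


T_ant = 0.83000 * 180.49 + (1 - 0.83000) * 288.26 = 198.8 K

198.8 K


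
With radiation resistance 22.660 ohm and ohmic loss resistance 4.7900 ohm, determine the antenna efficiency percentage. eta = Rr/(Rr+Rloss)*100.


eta = 22.660 / (22.660 + 4.7900) * 100 = 82.55%

82.55%


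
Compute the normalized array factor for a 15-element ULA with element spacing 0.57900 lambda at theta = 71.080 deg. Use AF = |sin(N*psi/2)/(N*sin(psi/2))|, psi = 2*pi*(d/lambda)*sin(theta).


psi = 2*pi*0.57900*sin(71.080 deg) = 3.441413 rad
AF = |sin(15*3.441413/2) / (15*sin(3.441413/2))| = 0.04228

0.04228


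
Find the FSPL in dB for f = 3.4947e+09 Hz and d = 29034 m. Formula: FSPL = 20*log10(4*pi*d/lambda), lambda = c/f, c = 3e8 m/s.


lambda = c / f = 3.0000e+08 / 3.4947e+09 = 0.08584428 m
FSPL = 20 * log10(4*pi*29034/0.08584428) = 132.6 dB

132.6 dB


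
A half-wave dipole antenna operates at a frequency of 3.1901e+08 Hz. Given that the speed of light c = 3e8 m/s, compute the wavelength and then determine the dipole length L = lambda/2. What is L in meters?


lambda = c / f = 3.0000e+08 / 3.1901e+08 = 0.9404094 m
L = lambda / 2 = 0.9404094 / 2 = 0.4702 m

0.4702 m


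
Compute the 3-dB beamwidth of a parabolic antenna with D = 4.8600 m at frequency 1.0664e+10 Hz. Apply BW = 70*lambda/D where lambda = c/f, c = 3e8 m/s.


lambda = c / f = 3.0000e+08 / 1.0664e+10 = 0.02813203 m
BW = 70 * 0.02813203 / 4.8600 = 0.4052 deg

0.4052 deg


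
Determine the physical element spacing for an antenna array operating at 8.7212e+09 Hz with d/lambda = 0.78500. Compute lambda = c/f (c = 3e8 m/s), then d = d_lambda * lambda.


lambda = c / f = 3.0000e+08 / 8.7212e+09 = 0.03439894 m
d = 0.78500 * 0.03439894 = 0.02700 m

0.02700 m


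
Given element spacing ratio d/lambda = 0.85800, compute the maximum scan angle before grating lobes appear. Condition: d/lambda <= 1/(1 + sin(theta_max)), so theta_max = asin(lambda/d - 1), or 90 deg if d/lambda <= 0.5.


lambda/d - 1 = 1/0.85800 - 1 = 0.1655012
theta_max = asin(0.1655012) = 9.526 deg

9.526 deg


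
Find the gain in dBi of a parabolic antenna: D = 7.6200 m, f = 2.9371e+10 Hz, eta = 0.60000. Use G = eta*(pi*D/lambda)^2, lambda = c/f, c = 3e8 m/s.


lambda = c / f = 3.0000e+08 / 2.9371e+10 = 0.01021416 m
G_linear = 0.60000 * (pi * 7.6200 / 0.01021416)^2 = 3.295760e+06
G_dBi = 10 * log10(3.295760e+06) = 65.18 dBi

65.18 dBi


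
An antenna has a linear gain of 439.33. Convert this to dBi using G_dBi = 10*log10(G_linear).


G_dBi = 10 * log10(439.33) = 26.43 dBi

26.43 dBi


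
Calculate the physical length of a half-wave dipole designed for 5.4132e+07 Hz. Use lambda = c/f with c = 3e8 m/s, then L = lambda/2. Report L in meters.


lambda = c / f = 3.0000e+08 / 5.4132e+07 = 5.542008 m
L = lambda / 2 = 5.542008 / 2 = 2.771 m

2.771 m


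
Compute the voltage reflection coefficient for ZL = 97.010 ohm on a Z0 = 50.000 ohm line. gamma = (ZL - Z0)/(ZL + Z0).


gamma = (97.010 - 50.000) / (97.010 + 50.000) = 0.3198

0.3198


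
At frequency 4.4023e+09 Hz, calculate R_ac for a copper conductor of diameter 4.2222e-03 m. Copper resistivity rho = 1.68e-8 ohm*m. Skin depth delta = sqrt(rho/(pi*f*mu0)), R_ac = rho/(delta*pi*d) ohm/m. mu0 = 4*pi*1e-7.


delta = sqrt(1.68e-8 / (pi * 4.4023e+09 * 4*pi*1e-7)) = 9.831843e-07 m
R_ac = 1.68e-8 / (9.831843e-07 * pi * 4.2222e-03) = 1.288 ohm/m

1.288 ohm/m


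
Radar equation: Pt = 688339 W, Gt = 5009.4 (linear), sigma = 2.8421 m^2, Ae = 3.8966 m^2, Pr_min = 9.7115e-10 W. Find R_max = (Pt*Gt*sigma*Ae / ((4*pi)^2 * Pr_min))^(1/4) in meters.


R^4 = 688339*5009.4*2.8421*3.8966 / ((4*pi)^2 * 9.7115e-10) = 2.490045e+17
R_max = 2.490045e+17^0.25 = 22338 m

22338 m


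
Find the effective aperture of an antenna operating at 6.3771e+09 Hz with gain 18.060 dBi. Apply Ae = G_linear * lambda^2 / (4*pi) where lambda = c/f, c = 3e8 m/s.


lambda = c / f = 3.0000e+08 / 6.3771e+09 = 0.04704333 m
G_linear = 10^(18.060/10) = 63.97348
Ae = G_linear * lambda^2 / (4*pi) = 63.97348 * 0.04704333^2 / (4*pi) = 0.01127 m^2

0.01127 m^2


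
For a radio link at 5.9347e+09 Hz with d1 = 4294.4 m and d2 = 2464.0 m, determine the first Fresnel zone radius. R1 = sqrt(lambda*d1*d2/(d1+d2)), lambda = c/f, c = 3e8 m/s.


lambda = c / f = 3.0000e+08 / 5.9347e+09 = 0.05055015 m
R1 = sqrt(0.05055015 * 4294.4 * 2464.0 / (4294.4 + 2464.0)) = 8.896 m

8.896 m


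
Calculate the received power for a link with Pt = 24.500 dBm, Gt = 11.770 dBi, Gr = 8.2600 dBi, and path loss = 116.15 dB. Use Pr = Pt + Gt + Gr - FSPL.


Pr = 24.500 + 11.770 + 8.2600 - 116.15 = -71.62 dBm

-71.62 dBm


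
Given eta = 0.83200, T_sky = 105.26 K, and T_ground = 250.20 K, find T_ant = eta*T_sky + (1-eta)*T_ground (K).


T_ant = 0.83200 * 105.26 + (1 - 0.83200) * 250.20 = 129.6 K

129.6 K


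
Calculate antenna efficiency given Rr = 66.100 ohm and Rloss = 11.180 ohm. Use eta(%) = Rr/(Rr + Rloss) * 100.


eta = 66.100 / (66.100 + 11.180) * 100 = 85.53%

85.53%


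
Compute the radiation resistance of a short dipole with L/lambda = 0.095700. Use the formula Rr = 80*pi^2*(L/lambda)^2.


Rr = 80 * pi^2 * (0.095700)^2 = 80 * 9.869604 * 9.158490e-03 = 7.231 ohm

7.231 ohm


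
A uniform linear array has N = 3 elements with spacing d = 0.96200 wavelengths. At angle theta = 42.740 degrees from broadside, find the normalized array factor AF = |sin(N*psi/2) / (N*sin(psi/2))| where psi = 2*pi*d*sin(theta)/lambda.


psi = 2*pi*0.96200*sin(42.740 deg) = 4.102185 rad
AF = |sin(3*4.102185/2) / (3*sin(4.102185/2))| = 0.04869

0.04869


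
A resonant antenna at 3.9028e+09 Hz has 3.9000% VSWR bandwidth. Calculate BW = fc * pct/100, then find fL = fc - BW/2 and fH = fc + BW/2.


BW = 3.9028e+09 * 3.9000/100 = 1.522092e+08 Hz
fL = 3.9028e+09 - 1.522092e+08/2 = 3.827e+09 Hz
fH = 3.9028e+09 + 1.522092e+08/2 = 3.979e+09 Hz

BW=1.522e+08 Hz, fL=3.827e+09 Hz, fH=3.979e+09 Hz


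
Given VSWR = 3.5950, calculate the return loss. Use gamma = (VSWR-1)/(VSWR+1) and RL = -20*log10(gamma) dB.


gamma = (3.5950 - 1) / (3.5950 + 1) = 0.5647443
RL = -20 * log10(0.5647443) = 4.963 dB

4.963 dB


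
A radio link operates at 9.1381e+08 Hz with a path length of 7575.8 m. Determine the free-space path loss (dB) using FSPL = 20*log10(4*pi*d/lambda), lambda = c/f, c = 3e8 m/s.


lambda = c / f = 3.0000e+08 / 9.1381e+08 = 0.3282958 m
FSPL = 20 * log10(4*pi*7575.8/0.3282958) = 109.2 dB

109.2 dB


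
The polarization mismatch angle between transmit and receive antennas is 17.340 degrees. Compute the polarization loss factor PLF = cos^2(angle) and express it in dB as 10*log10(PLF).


PLF_linear = cos^2(17.340 deg) = 0.9111714
PLF_dB = 10 * log10(0.9111714) = -0.4040 dB

-0.4040 dB


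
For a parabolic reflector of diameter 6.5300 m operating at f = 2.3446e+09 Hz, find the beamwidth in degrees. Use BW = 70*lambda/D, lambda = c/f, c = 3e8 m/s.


lambda = c / f = 3.0000e+08 / 2.3446e+09 = 0.1279536 m
BW = 70 * 0.1279536 / 6.5300 = 1.372 deg

1.372 deg


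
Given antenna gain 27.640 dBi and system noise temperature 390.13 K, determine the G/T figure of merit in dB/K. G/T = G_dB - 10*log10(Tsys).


G/T = 27.640 - 10*log10(390.13) = 27.640 - 25.91209 = 1.728 dB/K

1.728 dB/K


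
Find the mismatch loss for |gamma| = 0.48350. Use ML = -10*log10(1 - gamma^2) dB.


ML = -10 * log10(1 - 0.48350^2) = -10 * log10(0.76622775) = 1.156 dB

1.156 dB


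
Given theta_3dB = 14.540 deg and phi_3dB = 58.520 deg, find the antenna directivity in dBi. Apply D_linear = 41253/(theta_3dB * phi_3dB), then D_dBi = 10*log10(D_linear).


D_linear = 41253 / (14.540 * 58.520) = 48.48270
D_dBi = 10 * log10(48.48270) = 16.86 dBi

16.86 dBi


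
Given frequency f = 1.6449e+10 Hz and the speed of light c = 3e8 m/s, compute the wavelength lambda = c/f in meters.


lambda = c / f = 3.0000e+08 / 1.6449e+10 = 0.01824 m

0.01824 m


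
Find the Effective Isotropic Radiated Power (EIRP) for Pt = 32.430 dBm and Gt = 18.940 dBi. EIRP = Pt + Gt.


EIRP = Pt + Gt = 32.430 + 18.940 = 51.37 dBm

51.37 dBm


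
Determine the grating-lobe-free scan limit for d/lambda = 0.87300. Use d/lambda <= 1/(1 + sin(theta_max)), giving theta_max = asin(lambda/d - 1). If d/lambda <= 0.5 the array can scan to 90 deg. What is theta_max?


lambda/d - 1 = 1/0.87300 - 1 = 0.1454754
theta_max = asin(0.1454754) = 8.365 deg

8.365 deg


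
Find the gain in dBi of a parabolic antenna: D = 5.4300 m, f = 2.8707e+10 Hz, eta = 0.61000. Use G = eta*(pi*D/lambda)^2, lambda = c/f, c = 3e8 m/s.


lambda = c / f = 3.0000e+08 / 2.8707e+10 = 0.01045041 m
G_linear = 0.61000 * (pi * 5.4300 / 0.01045041)^2 = 1.625409e+06
G_dBi = 10 * log10(1.625409e+06) = 62.11 dBi

62.11 dBi


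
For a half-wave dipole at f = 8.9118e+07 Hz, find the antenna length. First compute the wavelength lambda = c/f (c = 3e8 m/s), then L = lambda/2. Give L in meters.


lambda = c / f = 3.0000e+08 / 8.9118e+07 = 3.366323 m
L = lambda / 2 = 3.366323 / 2 = 1.683 m

1.683 m


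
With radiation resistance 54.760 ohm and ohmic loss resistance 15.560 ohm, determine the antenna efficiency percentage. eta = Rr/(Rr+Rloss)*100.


eta = 54.760 / (54.760 + 15.560) * 100 = 77.87%

77.87%


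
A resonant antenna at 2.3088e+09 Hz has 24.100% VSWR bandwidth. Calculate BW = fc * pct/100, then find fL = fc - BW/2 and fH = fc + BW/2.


BW = 2.3088e+09 * 24.100/100 = 5.564208e+08 Hz
fL = 2.3088e+09 - 5.564208e+08/2 = 2.031e+09 Hz
fH = 2.3088e+09 + 5.564208e+08/2 = 2.587e+09 Hz

BW=5.564e+08 Hz, fL=2.031e+09 Hz, fH=2.587e+09 Hz


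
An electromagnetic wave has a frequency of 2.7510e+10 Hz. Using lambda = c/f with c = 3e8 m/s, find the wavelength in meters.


lambda = c / f = 3.0000e+08 / 2.7510e+10 = 0.01091 m

0.01091 m


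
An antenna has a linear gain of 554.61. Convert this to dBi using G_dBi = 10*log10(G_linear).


G_dBi = 10 * log10(554.61) = 27.44 dBi

27.44 dBi


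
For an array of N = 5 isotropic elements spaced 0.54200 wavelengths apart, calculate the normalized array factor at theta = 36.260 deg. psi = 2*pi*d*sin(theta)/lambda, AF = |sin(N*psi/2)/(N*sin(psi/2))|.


psi = 2*pi*0.54200*sin(36.260 deg) = 2.014176 rad
AF = |sin(5*2.014176/2) / (5*sin(2.014176/2))| = 0.2244

0.2244


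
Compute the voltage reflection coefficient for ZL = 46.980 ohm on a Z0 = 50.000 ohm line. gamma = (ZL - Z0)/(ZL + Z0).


gamma = (46.980 - 50.000) / (46.980 + 50.000) = -0.03114

-0.03114


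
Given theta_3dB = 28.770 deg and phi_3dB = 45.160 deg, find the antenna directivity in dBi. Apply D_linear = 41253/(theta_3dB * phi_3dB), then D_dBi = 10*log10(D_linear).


D_linear = 41253 / (28.770 * 45.160) = 31.75132
D_dBi = 10 * log10(31.75132) = 15.02 dBi

15.02 dBi


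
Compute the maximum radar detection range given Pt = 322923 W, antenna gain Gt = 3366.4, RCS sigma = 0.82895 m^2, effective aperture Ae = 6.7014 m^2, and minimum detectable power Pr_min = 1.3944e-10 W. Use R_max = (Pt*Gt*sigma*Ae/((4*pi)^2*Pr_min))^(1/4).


R^4 = 322923*3366.4*0.82895*6.7014 / ((4*pi)^2 * 1.3944e-10) = 2.742531e+17
R_max = 2.742531e+17^0.25 = 22884 m

22884 m


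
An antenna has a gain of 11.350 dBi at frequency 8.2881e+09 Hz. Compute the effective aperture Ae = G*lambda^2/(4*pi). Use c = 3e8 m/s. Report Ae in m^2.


lambda = c / f = 3.0000e+08 / 8.2881e+09 = 0.03619647 m
G_linear = 10^(11.350/10) = 13.64583
Ae = G_linear * lambda^2 / (4*pi) = 13.64583 * 0.03619647^2 / (4*pi) = 1.423e-03 m^2

1.423e-03 m^2


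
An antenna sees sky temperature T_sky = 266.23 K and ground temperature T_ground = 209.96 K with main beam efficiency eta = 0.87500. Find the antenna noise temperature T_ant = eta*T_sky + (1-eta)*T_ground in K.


T_ant = 0.87500 * 266.23 + (1 - 0.87500) * 209.96 = 259.2 K

259.2 K


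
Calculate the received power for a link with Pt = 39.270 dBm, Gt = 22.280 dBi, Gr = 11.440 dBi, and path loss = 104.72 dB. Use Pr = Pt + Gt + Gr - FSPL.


Pr = 39.270 + 22.280 + 11.440 - 104.72 = -31.73 dBm

-31.73 dBm


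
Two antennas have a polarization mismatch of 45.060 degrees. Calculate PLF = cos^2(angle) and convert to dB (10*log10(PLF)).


PLF_linear = cos^2(45.060 deg) = 0.4989528
PLF_dB = 10 * log10(0.4989528) = -3.019 dB

-3.019 dB


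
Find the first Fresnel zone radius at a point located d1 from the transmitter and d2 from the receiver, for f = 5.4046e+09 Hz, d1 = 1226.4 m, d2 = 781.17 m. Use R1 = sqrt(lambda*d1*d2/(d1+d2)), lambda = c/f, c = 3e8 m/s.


lambda = c / f = 3.0000e+08 / 5.4046e+09 = 0.05550827 m
R1 = sqrt(0.05550827 * 1226.4 * 781.17 / (1226.4 + 781.17)) = 5.147 m

5.147 m


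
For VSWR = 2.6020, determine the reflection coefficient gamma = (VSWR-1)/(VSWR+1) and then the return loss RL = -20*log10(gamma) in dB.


gamma = (2.6020 - 1) / (2.6020 + 1) = 0.4447529
RL = -20 * log10(0.4447529) = 7.038 dB

7.038 dB


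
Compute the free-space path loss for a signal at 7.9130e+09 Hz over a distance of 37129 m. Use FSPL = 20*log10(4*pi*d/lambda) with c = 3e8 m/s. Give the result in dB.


lambda = c / f = 3.0000e+08 / 7.9130e+09 = 0.03791230 m
FSPL = 20 * log10(4*pi*37129/0.03791230) = 141.8 dB

141.8 dB


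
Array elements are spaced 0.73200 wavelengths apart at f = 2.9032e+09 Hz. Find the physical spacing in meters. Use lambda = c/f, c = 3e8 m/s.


lambda = c / f = 3.0000e+08 / 2.9032e+09 = 0.1033343 m
d = 0.73200 * 0.1033343 = 0.07564 m

0.07564 m


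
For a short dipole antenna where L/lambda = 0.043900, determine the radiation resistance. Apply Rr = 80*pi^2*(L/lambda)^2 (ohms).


Rr = 80 * pi^2 * (0.043900)^2 = 80 * 9.869604 * 1.927210e-03 = 1.522 ohm

1.522 ohm


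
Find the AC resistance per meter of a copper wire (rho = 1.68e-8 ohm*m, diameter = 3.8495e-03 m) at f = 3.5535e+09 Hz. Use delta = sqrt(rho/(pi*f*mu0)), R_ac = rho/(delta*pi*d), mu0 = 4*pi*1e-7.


delta = sqrt(1.68e-8 / (pi * 3.5535e+09 * 4*pi*1e-7)) = 1.094326e-06 m
R_ac = 1.68e-8 / (1.094326e-06 * pi * 3.8495e-03) = 1.269 ohm/m

1.269 ohm/m


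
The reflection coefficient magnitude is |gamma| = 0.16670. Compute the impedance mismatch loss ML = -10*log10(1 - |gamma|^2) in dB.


ML = -10 * log10(1 - 0.16670^2) = -10 * log10(0.97221111) = 0.1224 dB

0.1224 dB


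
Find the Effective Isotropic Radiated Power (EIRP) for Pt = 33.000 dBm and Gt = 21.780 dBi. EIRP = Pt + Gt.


EIRP = Pt + Gt = 33.000 + 21.780 = 54.78 dBm

54.78 dBm


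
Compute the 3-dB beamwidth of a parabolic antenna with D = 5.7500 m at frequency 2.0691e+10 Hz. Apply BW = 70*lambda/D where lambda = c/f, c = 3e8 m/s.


lambda = c / f = 3.0000e+08 / 2.0691e+10 = 0.01449906 m
BW = 70 * 0.01449906 / 5.7500 = 0.1765 deg

0.1765 deg


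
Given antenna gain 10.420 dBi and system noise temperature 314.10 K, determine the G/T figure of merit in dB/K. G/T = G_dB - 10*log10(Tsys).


G/T = 10.420 - 10*log10(314.10) = 10.420 - 24.97068 = -14.55 dB/K

-14.55 dB/K


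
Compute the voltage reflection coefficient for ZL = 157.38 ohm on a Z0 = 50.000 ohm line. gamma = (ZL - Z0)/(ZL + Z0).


gamma = (157.38 - 50.000) / (157.38 + 50.000) = 0.5178

0.5178


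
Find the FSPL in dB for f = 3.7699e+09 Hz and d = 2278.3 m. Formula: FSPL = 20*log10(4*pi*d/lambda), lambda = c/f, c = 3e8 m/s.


lambda = c / f = 3.0000e+08 / 3.7699e+09 = 0.07957771 m
FSPL = 20 * log10(4*pi*2278.3/0.07957771) = 111.1 dB

111.1 dB


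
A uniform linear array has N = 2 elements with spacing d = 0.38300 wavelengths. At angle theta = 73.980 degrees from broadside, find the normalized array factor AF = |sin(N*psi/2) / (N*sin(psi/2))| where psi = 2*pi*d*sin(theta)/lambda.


psi = 2*pi*0.38300*sin(73.980 deg) = 2.313006 rad
AF = |sin(2*2.313006/2) / (2*sin(2.313006/2))| = 0.4025

0.4025


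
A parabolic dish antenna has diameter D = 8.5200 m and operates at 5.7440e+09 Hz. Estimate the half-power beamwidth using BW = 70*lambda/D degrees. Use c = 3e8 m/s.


lambda = c / f = 3.0000e+08 / 5.7440e+09 = 0.05222841 m
BW = 70 * 0.05222841 / 8.5200 = 0.4291 deg

0.4291 deg


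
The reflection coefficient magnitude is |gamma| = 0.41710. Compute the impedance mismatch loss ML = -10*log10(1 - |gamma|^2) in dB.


ML = -10 * log10(1 - 0.41710^2) = -10 * log10(0.82602759) = 0.8301 dB

0.8301 dB


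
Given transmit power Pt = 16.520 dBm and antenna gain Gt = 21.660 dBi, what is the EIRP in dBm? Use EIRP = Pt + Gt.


EIRP = Pt + Gt = 16.520 + 21.660 = 38.18 dBm

38.18 dBm


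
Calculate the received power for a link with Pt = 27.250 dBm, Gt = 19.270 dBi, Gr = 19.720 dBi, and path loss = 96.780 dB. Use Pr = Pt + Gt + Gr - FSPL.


Pr = 27.250 + 19.270 + 19.720 - 96.780 = -30.54 dBm

-30.54 dBm


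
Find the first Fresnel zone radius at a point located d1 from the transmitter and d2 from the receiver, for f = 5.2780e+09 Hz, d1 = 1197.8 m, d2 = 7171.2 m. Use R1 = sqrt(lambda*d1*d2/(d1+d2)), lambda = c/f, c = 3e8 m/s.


lambda = c / f = 3.0000e+08 / 5.2780e+09 = 0.05683971 m
R1 = sqrt(0.05683971 * 1197.8 * 7171.2 / (1197.8 + 7171.2)) = 7.638 m

7.638 m


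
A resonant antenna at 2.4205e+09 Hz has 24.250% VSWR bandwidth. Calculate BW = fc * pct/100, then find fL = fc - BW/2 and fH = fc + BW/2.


BW = 2.4205e+09 * 24.250/100 = 5.869712e+08 Hz
fL = 2.4205e+09 - 5.869712e+08/2 = 2.127e+09 Hz
fH = 2.4205e+09 + 5.869712e+08/2 = 2.714e+09 Hz

BW=5.870e+08 Hz, fL=2.127e+09 Hz, fH=2.714e+09 Hz


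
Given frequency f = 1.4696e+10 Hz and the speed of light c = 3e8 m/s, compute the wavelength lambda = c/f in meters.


lambda = c / f = 3.0000e+08 / 1.4696e+10 = 0.02041 m

0.02041 m


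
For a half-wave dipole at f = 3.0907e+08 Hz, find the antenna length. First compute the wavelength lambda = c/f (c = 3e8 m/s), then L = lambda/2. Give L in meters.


lambda = c / f = 3.0000e+08 / 3.0907e+08 = 0.9706539 m
L = lambda / 2 = 0.9706539 / 2 = 0.4853 m

0.4853 m


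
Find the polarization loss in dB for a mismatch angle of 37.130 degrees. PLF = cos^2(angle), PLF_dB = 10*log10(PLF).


PLF_linear = cos^2(37.130 deg) = 0.6356362
PLF_dB = 10 * log10(0.6356362) = -1.968 dB

-1.968 dB


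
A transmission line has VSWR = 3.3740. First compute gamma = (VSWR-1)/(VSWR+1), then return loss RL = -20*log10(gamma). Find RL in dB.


gamma = (3.3740 - 1) / (3.3740 + 1) = 0.5427526
RL = -20 * log10(0.5427526) = 5.308 dB

5.308 dB


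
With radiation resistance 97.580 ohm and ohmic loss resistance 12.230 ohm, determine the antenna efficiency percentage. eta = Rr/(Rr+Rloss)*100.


eta = 97.580 / (97.580 + 12.230) * 100 = 88.86%

88.86%


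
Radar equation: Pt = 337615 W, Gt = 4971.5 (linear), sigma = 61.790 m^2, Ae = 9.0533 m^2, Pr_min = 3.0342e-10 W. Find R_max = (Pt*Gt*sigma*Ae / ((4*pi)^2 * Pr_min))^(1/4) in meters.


R^4 = 337615*4971.5*61.790*9.0533 / ((4*pi)^2 * 3.0342e-10) = 1.959613e+19
R_max = 1.959613e+19^0.25 = 66534 m

66534 m


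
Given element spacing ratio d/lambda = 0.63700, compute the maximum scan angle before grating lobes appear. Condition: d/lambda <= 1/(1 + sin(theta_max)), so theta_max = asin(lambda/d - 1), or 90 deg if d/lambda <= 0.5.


lambda/d - 1 = 1/0.63700 - 1 = 0.5698587
theta_max = asin(0.5698587) = 34.74 deg

34.74 deg


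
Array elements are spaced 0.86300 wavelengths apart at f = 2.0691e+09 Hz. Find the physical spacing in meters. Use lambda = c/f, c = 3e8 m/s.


lambda = c / f = 3.0000e+08 / 2.0691e+09 = 0.1449906 m
d = 0.86300 * 0.1449906 = 0.1251 m

0.1251 m


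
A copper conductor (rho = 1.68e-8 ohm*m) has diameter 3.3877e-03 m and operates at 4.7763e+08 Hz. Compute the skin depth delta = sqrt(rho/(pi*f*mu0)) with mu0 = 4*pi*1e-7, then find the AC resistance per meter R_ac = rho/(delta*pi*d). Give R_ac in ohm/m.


delta = sqrt(1.68e-8 / (pi * 4.7763e+08 * 4*pi*1e-7)) = 2.984894e-06 m
R_ac = 1.68e-8 / (2.984894e-06 * pi * 3.3877e-03) = 0.5288 ohm/m

0.5288 ohm/m


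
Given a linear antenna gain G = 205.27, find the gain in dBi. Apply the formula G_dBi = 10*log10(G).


G_dBi = 10 * log10(205.27) = 23.12 dBi

23.12 dBi


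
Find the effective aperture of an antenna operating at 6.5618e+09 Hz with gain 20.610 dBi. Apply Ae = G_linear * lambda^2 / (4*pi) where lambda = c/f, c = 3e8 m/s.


lambda = c / f = 3.0000e+08 / 6.5618e+09 = 0.04571916 m
G_linear = 10^(20.610/10) = 115.0800
Ae = G_linear * lambda^2 / (4*pi) = 115.0800 * 0.04571916^2 / (4*pi) = 0.01914 m^2

0.01914 m^2


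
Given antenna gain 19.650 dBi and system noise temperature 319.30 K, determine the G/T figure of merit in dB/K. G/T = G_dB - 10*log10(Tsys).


G/T = 19.650 - 10*log10(319.30) = 19.650 - 25.04199 = -5.392 dB/K

-5.392 dB/K


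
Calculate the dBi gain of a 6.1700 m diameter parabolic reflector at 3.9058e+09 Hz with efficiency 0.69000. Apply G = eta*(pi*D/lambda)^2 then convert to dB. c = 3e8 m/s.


lambda = c / f = 3.0000e+08 / 3.9058e+09 = 0.07680885 m
G_linear = 0.69000 * (pi * 6.1700 / 0.07680885)^2 = 43943.70
G_dBi = 10 * log10(43943.70) = 46.43 dBi

46.43 dBi


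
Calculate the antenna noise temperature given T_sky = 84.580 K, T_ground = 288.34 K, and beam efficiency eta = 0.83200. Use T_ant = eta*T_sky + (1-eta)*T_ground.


T_ant = 0.83200 * 84.580 + (1 - 0.83200) * 288.34 = 118.8 K

118.8 K


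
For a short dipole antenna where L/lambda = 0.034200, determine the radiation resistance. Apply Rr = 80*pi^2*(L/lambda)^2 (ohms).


Rr = 80 * pi^2 * (0.034200)^2 = 80 * 9.869604 * 1.169640e-03 = 0.9235 ohm

0.9235 ohm


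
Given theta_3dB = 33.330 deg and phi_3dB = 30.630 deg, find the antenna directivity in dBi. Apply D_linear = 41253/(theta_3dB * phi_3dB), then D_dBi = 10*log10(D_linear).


D_linear = 41253 / (33.330 * 30.630) = 40.40855
D_dBi = 10 * log10(40.40855) = 16.06 dBi

16.06 dBi


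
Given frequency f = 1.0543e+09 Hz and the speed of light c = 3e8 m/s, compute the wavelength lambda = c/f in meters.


lambda = c / f = 3.0000e+08 / 1.0543e+09 = 0.2845 m

0.2845 m


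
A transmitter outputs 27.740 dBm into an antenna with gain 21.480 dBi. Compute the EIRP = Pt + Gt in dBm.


EIRP = Pt + Gt = 27.740 + 21.480 = 49.22 dBm

49.22 dBm


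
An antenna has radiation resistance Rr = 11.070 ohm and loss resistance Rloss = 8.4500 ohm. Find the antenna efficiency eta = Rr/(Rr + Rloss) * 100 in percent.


eta = 11.070 / (11.070 + 8.4500) * 100 = 56.71%

56.71%


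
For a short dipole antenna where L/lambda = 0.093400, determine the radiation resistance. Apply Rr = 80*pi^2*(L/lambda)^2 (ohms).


Rr = 80 * pi^2 * (0.093400)^2 = 80 * 9.869604 * 8.723560e-03 = 6.888 ohm

6.888 ohm


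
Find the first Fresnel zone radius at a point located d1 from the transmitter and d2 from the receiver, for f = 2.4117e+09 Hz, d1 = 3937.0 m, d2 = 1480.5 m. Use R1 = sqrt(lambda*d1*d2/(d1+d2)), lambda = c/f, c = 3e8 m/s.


lambda = c / f = 3.0000e+08 / 2.4117e+09 = 0.1243936 m
R1 = sqrt(0.1243936 * 3937.0 * 1480.5 / (3937.0 + 1480.5)) = 11.57 m

11.57 m


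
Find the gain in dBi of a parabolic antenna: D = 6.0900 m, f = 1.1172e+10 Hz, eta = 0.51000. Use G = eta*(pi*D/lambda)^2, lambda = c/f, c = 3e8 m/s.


lambda = c / f = 3.0000e+08 / 1.1172e+10 = 0.02685285 m
G_linear = 0.51000 * (pi * 6.0900 / 0.02685285)^2 = 258895.0
G_dBi = 10 * log10(258895.0) = 54.13 dBi

54.13 dBi


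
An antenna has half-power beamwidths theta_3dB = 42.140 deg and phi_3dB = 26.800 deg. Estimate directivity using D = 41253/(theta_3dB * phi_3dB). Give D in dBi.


D_linear = 41253 / (42.140 * 26.800) = 36.52803
D_dBi = 10 * log10(36.52803) = 15.63 dBi

15.63 dBi


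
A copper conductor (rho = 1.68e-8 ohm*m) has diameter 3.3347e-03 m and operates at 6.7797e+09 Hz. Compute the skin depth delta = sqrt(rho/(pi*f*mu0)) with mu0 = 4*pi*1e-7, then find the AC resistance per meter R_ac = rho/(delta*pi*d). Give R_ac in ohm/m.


delta = sqrt(1.68e-8 / (pi * 6.7797e+09 * 4*pi*1e-7)) = 7.922633e-07 m
R_ac = 1.68e-8 / (7.922633e-07 * pi * 3.3347e-03) = 2.024 ohm/m

2.024 ohm/m


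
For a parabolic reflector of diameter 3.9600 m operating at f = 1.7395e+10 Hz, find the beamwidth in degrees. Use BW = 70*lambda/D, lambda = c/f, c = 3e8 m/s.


lambda = c / f = 3.0000e+08 / 1.7395e+10 = 0.01724634 m
BW = 70 * 0.01724634 / 3.9600 = 0.3049 deg

0.3049 deg


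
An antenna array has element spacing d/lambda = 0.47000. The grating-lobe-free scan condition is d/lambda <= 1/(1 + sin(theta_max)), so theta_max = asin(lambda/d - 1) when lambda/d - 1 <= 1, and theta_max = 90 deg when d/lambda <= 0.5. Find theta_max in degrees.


lambda/d - 1 = 1/0.47000 - 1 = 1.127660 >= 1
d/lambda <= 0.5, so the array can scan to endfire without grating lobes: theta_max = 90 deg

90 deg


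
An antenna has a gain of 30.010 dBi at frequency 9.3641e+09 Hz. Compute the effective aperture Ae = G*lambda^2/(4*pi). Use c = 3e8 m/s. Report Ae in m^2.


lambda = c / f = 3.0000e+08 / 9.3641e+09 = 0.03203725 m
G_linear = 10^(30.010/10) = 1002.305
Ae = G_linear * lambda^2 / (4*pi) = 1002.305 * 0.03203725^2 / (4*pi) = 0.08187 m^2

0.08187 m^2


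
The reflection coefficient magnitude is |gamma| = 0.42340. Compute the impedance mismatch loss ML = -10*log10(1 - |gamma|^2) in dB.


ML = -10 * log10(1 - 0.42340^2) = -10 * log10(0.82073244) = 0.8580 dB

0.8580 dB


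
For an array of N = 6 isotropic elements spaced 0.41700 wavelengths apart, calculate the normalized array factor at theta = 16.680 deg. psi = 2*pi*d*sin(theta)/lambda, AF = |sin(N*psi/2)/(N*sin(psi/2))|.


psi = 2*pi*0.41700*sin(16.680 deg) = 0.7520339 rad
AF = |sin(6*0.7520339/2) / (6*sin(0.7520339/2))| = 0.3514

0.3514


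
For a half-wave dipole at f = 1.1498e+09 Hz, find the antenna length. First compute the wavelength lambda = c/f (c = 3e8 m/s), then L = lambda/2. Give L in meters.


lambda = c / f = 3.0000e+08 / 1.1498e+09 = 0.2609149 m
L = lambda / 2 = 0.2609149 / 2 = 0.1305 m

0.1305 m


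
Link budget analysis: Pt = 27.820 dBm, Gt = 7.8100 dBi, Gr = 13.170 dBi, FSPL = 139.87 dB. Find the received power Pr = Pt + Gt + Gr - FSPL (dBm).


Pr = 27.820 + 7.8100 + 13.170 - 139.87 = -91.07 dBm

-91.07 dBm


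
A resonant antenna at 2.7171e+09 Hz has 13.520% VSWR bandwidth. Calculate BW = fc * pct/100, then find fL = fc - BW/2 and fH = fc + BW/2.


BW = 2.7171e+09 * 13.520/100 = 3.673519e+08 Hz
fL = 2.7171e+09 - 3.673519e+08/2 = 2.533e+09 Hz
fH = 2.7171e+09 + 3.673519e+08/2 = 2.901e+09 Hz

BW=3.674e+08 Hz, fL=2.533e+09 Hz, fH=2.901e+09 Hz


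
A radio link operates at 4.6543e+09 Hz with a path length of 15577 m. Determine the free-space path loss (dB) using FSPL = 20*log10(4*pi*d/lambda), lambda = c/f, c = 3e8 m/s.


lambda = c / f = 3.0000e+08 / 4.6543e+09 = 0.06445652 m
FSPL = 20 * log10(4*pi*15577/0.06445652) = 129.6 dB

129.6 dB


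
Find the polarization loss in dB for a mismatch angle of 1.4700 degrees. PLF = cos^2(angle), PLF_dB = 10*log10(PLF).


PLF_linear = cos^2(1.4700 deg) = 0.9993419
PLF_dB = 10 * log10(0.9993419) = -2.859e-03 dB

-2.859e-03 dB


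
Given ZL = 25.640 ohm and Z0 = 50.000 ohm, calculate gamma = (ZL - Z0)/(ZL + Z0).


gamma = (25.640 - 50.000) / (25.640 + 50.000) = -0.3221

-0.3221


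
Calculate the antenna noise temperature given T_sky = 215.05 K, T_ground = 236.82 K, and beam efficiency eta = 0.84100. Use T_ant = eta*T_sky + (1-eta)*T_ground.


T_ant = 0.84100 * 215.05 + (1 - 0.84100) * 236.82 = 218.5 K

218.5 K


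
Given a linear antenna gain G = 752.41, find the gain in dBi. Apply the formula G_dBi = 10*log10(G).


G_dBi = 10 * log10(752.41) = 28.76 dBi

28.76 dBi


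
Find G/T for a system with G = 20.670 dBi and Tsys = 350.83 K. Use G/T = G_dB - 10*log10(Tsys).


G/T = 20.670 - 10*log10(350.83) = 20.670 - 25.45097 = -4.781 dB/K

-4.781 dB/K


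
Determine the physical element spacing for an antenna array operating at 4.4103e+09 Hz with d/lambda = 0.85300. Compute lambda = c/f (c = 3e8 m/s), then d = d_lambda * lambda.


lambda = c / f = 3.0000e+08 / 4.4103e+09 = 0.06802258 m
d = 0.85300 * 0.06802258 = 0.05802 m

0.05802 m


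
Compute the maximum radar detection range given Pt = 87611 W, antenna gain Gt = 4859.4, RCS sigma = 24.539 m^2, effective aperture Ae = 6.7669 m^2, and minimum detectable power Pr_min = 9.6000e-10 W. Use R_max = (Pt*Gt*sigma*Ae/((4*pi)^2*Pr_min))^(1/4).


R^4 = 87611*4859.4*24.539*6.7669 / ((4*pi)^2 * 9.6000e-10) = 4.663339e+17
R_max = 4.663339e+17^0.25 = 26132 m

26132 m


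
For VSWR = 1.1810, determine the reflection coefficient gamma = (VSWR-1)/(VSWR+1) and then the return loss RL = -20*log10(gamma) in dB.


gamma = (1.1810 - 1) / (1.1810 + 1) = 0.08298945
RL = -20 * log10(0.08298945) = 21.62 dB

21.62 dB


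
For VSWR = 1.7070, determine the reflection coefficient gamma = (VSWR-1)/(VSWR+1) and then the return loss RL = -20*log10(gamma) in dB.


gamma = (1.7070 - 1) / (1.7070 + 1) = 0.2611747
RL = -20 * log10(0.2611747) = 11.66 dB

11.66 dB


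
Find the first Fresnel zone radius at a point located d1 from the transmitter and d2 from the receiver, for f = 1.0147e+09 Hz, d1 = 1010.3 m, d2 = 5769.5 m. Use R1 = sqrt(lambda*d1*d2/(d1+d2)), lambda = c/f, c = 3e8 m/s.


lambda = c / f = 3.0000e+08 / 1.0147e+09 = 0.2956539 m
R1 = sqrt(0.2956539 * 1010.3 * 5769.5 / (1010.3 + 5769.5)) = 15.94 m

15.94 m


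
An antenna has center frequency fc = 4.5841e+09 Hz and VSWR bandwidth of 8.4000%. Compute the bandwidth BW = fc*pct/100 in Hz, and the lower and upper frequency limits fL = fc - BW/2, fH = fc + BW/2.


BW = 4.5841e+09 * 8.4000/100 = 3.850644e+08 Hz
fL = 4.5841e+09 - 3.850644e+08/2 = 4.392e+09 Hz
fH = 4.5841e+09 + 3.850644e+08/2 = 4.777e+09 Hz

BW=3.851e+08 Hz, fL=4.392e+09 Hz, fH=4.777e+09 Hz


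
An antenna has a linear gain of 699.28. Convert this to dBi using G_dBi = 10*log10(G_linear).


G_dBi = 10 * log10(699.28) = 28.45 dBi

28.45 dBi


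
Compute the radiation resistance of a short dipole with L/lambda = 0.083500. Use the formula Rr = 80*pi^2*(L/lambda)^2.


Rr = 80 * pi^2 * (0.083500)^2 = 80 * 9.869604 * 6.972250e-03 = 5.505 ohm

5.505 ohm


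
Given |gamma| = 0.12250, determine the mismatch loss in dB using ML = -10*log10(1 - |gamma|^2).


ML = -10 * log10(1 - 0.12250^2) = -10 * log10(0.98499375) = 0.06567 dB

0.06567 dB


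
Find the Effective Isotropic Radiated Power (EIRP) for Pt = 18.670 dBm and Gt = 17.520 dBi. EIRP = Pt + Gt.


EIRP = Pt + Gt = 18.670 + 17.520 = 36.19 dBm

36.19 dBm


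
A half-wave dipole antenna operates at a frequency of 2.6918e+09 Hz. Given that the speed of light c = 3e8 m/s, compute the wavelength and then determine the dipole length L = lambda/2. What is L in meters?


lambda = c / f = 3.0000e+08 / 2.6918e+09 = 0.1114496 m
L = lambda / 2 = 0.1114496 / 2 = 0.05572 m

0.05572 m


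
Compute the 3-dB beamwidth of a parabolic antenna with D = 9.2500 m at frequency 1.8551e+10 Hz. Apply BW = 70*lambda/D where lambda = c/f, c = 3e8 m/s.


lambda = c / f = 3.0000e+08 / 1.8551e+10 = 0.01617163 m
BW = 70 * 0.01617163 / 9.2500 = 0.1224 deg

0.1224 deg


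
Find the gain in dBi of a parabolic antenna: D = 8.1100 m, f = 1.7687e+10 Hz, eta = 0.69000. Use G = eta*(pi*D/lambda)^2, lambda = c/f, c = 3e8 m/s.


lambda = c / f = 3.0000e+08 / 1.7687e+10 = 0.01696161 m
G_linear = 0.69000 * (pi * 8.1100 / 0.01696161)^2 = 1.556885e+06
G_dBi = 10 * log10(1.556885e+06) = 61.92 dBi

61.92 dBi


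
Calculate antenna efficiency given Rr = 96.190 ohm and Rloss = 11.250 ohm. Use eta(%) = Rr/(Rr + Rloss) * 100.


eta = 96.190 / (96.190 + 11.250) * 100 = 89.53%

89.53%


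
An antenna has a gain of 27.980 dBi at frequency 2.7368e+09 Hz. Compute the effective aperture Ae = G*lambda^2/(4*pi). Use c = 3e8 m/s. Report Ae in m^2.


lambda = c / f = 3.0000e+08 / 2.7368e+09 = 0.1096171 m
G_linear = 10^(27.980/10) = 628.0584
Ae = G_linear * lambda^2 / (4*pi) = 628.0584 * 0.1096171^2 / (4*pi) = 0.6005 m^2

0.6005 m^2


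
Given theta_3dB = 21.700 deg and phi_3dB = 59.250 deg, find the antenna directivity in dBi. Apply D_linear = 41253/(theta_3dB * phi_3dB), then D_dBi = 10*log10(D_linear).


D_linear = 41253 / (21.700 * 59.250) = 32.08540
D_dBi = 10 * log10(32.08540) = 15.06 dBi

15.06 dBi


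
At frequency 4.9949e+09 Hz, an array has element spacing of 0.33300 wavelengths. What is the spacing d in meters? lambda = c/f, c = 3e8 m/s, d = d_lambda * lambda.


lambda = c / f = 3.0000e+08 / 4.9949e+09 = 0.06006126 m
d = 0.33300 * 0.06006126 = 0.02000 m

0.02000 m


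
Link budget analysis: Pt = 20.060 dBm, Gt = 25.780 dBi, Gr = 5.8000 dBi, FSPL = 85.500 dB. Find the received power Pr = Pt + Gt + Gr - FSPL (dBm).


Pr = 20.060 + 25.780 + 5.8000 - 85.500 = -33.86 dBm

-33.86 dBm


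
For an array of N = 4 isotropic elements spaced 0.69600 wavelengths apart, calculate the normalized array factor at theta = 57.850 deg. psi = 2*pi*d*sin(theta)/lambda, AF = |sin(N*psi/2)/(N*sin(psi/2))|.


psi = 2*pi*0.69600*sin(57.850 deg) = 3.702517 rad
AF = |sin(4*3.702517/2) / (4*sin(3.702517/2))| = 0.2344

0.2344


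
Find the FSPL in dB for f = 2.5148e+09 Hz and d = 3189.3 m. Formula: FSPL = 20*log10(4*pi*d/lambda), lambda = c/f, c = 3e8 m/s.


lambda = c / f = 3.0000e+08 / 2.5148e+09 = 0.1192938 m
FSPL = 20 * log10(4*pi*3189.3/0.1192938) = 110.5 dB

110.5 dB


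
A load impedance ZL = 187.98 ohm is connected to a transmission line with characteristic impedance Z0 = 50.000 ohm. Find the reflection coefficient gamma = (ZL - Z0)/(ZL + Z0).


gamma = (187.98 - 50.000) / (187.98 + 50.000) = 0.5798

0.5798
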